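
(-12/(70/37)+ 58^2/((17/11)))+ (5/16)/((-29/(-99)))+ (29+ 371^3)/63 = 2019392684741/2484720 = 812724.45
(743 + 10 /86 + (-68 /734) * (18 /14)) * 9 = 738690012 /110467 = 6686.97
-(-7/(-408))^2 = -49/166464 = -0.00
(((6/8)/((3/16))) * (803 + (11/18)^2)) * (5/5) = 260293/81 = 3213.49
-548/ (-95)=548/ 95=5.77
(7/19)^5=16807/2476099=0.01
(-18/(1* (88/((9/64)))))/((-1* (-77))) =-81/216832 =-0.00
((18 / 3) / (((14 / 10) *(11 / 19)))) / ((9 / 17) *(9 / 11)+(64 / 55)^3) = 146561250 / 39771011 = 3.69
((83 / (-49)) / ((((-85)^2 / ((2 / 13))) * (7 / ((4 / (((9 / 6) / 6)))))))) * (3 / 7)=-7968 / 225513925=-0.00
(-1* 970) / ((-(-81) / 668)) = -647960 / 81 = -7999.51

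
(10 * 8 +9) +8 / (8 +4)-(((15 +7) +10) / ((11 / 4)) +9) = 69.03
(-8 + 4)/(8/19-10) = 38/91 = 0.42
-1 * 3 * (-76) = 228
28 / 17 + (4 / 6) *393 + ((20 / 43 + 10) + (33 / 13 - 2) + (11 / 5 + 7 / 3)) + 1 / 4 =159327661 / 570180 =279.43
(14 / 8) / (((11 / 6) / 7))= 147 / 22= 6.68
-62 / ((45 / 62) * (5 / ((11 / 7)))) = -42284 / 1575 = -26.85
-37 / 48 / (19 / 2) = -37 / 456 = -0.08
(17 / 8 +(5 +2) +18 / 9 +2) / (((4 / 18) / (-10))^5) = -19375453125 / 8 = -2421931640.62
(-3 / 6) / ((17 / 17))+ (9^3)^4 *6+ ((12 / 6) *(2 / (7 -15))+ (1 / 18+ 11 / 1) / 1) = 30502389940129 / 18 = 1694577218896.06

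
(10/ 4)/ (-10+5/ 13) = -13/ 50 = -0.26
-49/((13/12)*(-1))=588/13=45.23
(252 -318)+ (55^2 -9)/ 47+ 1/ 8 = -641/ 376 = -1.70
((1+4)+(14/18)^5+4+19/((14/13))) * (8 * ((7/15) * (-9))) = -17808460/19683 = -904.76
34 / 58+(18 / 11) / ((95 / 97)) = 2.26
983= 983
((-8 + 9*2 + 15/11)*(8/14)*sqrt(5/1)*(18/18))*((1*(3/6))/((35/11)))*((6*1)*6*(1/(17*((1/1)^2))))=1800*sqrt(5)/833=4.83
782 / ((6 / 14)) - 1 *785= 3119 / 3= 1039.67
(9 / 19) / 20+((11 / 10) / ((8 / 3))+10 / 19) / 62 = 3659 / 94240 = 0.04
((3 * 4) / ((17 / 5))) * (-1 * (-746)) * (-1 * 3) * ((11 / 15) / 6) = -16412 / 17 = -965.41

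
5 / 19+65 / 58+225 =249475 / 1102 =226.38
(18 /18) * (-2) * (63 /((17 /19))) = -2394 /17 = -140.82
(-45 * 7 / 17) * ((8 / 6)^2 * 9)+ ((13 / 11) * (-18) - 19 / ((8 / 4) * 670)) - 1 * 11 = -82380053 / 250580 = -328.76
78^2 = 6084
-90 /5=-18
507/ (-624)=-13/ 16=-0.81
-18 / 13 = -1.38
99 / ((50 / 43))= 4257 / 50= 85.14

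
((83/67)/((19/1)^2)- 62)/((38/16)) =-26.10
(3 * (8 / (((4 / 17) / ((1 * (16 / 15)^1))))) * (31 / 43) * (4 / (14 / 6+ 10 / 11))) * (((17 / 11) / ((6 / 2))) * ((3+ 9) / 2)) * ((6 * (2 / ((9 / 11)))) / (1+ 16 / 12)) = 302742528 / 161035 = 1879.98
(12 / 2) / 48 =0.12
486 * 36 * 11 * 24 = 4618944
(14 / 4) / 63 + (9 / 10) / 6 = 37 / 180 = 0.21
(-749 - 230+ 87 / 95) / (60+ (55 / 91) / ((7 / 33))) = -59188766 / 3803325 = -15.56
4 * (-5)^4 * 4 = 10000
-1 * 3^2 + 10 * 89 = 881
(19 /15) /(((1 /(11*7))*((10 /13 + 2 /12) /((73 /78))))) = 1463 /15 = 97.53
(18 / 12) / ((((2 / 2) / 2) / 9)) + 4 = 31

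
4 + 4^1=8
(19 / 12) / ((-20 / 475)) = -37.60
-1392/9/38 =-232/57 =-4.07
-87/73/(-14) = 87/1022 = 0.09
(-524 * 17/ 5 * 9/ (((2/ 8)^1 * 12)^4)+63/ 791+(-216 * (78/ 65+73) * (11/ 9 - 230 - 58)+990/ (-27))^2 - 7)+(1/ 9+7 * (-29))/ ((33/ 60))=59678490002276658/ 2825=21125129204345.72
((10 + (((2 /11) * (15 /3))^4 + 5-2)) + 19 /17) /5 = 736768 /248897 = 2.96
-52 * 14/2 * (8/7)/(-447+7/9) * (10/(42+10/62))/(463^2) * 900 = 0.00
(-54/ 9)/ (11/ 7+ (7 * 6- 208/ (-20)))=-0.11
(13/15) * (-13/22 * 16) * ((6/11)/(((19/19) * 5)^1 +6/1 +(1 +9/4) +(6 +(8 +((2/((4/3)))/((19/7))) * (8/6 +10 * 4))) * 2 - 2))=-205504/3951255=-0.05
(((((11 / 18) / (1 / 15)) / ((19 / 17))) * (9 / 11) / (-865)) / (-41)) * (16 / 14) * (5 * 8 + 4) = 8976 / 943369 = 0.01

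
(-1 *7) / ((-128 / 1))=7 / 128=0.05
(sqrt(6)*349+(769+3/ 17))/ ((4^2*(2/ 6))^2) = 57.10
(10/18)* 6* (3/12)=5/6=0.83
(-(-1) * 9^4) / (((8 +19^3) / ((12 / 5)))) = 2.29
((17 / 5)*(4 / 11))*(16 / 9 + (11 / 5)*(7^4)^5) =537161536715523996172 / 2475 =217034964329504644.92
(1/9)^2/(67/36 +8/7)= 28/6813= 0.00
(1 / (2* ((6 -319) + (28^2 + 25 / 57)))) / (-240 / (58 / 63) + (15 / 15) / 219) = -362007 / 88979157584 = -0.00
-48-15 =-63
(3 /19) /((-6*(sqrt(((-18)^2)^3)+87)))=-1 /224922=-0.00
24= 24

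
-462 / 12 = -77 / 2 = -38.50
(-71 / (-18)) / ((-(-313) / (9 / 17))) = 71 / 10642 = 0.01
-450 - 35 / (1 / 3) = -555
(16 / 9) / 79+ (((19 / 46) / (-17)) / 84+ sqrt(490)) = 345833 / 15568056+ 7 * sqrt(10) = 22.16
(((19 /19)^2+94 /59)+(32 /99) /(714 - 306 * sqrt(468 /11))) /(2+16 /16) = 257937163 /298405539 - 32 * sqrt(143) /6181659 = 0.86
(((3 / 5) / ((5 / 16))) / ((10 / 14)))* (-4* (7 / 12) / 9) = -784 / 1125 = -0.70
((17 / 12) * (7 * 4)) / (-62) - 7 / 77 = -1495 / 2046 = -0.73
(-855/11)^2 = 731025/121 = 6041.53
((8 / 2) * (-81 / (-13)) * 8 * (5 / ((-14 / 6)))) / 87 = -12960 / 2639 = -4.91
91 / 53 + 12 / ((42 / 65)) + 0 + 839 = 318796 / 371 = 859.29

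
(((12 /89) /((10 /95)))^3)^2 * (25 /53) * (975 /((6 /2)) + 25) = 729.16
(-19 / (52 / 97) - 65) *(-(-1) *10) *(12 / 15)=-10446 / 13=-803.54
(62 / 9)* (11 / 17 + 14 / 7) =310 / 17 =18.24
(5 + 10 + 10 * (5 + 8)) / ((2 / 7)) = 1015 / 2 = 507.50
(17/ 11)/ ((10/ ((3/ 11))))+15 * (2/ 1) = 36351/ 1210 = 30.04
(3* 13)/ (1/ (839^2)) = 27452919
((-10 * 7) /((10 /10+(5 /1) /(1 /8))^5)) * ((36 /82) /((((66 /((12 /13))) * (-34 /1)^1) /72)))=90720 /11547503409871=0.00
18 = 18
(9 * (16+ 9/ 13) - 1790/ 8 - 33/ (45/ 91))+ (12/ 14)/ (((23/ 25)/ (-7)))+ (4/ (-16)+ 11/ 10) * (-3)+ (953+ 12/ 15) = 7216147/ 8970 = 804.48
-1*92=-92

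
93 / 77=1.21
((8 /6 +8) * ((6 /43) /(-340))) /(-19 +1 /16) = 224 /1107465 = 0.00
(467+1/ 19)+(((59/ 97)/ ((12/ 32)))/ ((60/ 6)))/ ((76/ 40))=2582806/ 5529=467.14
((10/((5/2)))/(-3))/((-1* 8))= 0.17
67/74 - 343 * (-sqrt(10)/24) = 67/74 +343 * sqrt(10)/24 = 46.10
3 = 3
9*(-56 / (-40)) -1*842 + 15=-4072 / 5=-814.40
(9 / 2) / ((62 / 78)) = 351 / 62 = 5.66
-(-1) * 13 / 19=0.68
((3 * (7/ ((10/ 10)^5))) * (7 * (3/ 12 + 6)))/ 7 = 525/ 4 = 131.25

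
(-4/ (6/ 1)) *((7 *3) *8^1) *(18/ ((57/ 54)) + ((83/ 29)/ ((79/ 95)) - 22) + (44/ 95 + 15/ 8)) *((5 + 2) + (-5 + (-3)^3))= 101468290/ 43529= 2331.05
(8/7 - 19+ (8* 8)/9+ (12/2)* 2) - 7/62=4457/3906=1.14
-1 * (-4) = 4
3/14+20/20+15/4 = 139/28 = 4.96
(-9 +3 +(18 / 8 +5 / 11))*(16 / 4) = -145 / 11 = -13.18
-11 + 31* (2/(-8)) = -75/4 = -18.75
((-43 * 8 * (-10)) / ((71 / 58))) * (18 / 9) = 399040 / 71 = 5620.28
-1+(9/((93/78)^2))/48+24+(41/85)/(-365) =2758554371/119260100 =23.13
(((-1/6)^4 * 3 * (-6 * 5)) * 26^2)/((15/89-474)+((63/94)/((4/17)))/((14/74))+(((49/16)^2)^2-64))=115822919680/1072782186417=0.11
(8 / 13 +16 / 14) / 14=80 / 637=0.13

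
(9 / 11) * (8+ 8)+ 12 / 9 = 476 / 33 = 14.42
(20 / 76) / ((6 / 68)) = 170 / 57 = 2.98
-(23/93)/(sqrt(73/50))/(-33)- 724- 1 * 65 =-789 + 115 * sqrt(146)/224037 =-788.99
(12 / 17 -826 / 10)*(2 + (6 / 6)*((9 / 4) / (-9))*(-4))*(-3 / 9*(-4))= -27844 / 85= -327.58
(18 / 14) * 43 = 387 / 7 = 55.29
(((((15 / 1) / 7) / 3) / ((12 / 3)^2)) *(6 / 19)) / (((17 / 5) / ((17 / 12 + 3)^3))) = 3721925 / 10418688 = 0.36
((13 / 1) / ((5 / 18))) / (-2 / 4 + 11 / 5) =468 / 17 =27.53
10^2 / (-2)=-50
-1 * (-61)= 61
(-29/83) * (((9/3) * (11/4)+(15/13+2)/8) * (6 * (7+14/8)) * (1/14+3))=-16815795/34528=-487.02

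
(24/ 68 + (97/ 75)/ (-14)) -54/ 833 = 24457/ 124950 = 0.20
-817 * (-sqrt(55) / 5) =1211.81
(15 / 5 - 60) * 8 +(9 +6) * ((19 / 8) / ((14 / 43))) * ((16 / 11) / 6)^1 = -66139 / 154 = -429.47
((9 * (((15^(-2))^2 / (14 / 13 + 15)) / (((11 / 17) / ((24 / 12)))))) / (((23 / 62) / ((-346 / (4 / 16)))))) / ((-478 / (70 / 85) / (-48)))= -249872896 / 23695505625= -0.01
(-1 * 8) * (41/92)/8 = -0.45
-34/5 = -6.80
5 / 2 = 2.50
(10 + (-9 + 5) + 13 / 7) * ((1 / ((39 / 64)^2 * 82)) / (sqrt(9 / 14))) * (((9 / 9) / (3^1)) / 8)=14080 * sqrt(14) / 3928743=0.01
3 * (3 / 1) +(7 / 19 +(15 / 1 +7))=596 / 19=31.37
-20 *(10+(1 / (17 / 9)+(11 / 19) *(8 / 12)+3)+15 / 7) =-2178460 / 6783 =-321.16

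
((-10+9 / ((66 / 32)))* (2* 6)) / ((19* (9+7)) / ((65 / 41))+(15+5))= -130 / 407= -0.32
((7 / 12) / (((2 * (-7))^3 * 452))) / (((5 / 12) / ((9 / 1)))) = -9 / 885920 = -0.00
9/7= 1.29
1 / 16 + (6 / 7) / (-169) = 1087 / 18928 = 0.06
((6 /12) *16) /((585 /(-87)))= -232 /195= -1.19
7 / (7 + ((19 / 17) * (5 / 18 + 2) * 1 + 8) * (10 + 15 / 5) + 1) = 2142 / 44399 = 0.05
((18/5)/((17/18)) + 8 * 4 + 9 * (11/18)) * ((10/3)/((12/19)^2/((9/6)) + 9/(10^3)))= 845101000/1687233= 500.88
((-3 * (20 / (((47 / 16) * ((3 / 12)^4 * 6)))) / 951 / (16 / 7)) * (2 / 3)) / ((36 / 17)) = -152320 / 1206819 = -0.13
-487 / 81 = -6.01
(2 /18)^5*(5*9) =5 /6561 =0.00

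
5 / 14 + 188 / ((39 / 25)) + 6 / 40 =660769 / 5460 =121.02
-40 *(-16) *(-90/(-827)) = 57600/827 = 69.65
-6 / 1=-6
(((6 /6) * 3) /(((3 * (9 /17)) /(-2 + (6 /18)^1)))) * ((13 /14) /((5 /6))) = -221 /63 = -3.51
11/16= 0.69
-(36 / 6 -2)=-4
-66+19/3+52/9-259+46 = -2402/9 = -266.89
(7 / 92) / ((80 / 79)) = 553 / 7360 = 0.08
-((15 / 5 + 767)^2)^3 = -208422380089000000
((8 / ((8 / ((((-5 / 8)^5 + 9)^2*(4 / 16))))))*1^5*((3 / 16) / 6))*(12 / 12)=85139653369 / 137438953472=0.62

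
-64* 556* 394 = -14020096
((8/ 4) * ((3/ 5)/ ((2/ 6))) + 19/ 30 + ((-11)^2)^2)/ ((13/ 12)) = 878714/ 65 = 13518.68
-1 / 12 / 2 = -1 / 24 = -0.04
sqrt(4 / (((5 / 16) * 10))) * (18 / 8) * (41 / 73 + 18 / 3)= 16.70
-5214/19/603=-1738/3819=-0.46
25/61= 0.41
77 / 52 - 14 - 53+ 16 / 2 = -57.52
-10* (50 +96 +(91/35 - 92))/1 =-566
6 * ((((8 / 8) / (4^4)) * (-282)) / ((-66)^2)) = -0.00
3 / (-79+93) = 3 / 14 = 0.21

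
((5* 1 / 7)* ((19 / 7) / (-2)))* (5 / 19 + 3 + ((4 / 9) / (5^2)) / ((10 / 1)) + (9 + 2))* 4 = -87118 / 1575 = -55.31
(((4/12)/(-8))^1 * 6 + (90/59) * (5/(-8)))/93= -71/5487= -0.01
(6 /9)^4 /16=1 /81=0.01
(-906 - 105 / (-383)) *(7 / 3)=-809417 / 383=-2113.36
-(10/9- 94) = 836/9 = 92.89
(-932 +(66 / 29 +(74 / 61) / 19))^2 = 976363260163344 / 1129699321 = 864268.25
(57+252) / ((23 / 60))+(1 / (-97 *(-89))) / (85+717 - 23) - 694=17337325869 / 154677461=112.09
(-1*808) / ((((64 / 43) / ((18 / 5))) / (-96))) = 938088 / 5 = 187617.60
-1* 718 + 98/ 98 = -717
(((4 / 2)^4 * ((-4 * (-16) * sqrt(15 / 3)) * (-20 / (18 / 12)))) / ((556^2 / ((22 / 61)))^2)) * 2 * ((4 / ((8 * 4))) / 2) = -9680 * sqrt(5) / 4167159520683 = -0.00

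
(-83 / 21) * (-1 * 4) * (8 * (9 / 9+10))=29216 / 21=1391.24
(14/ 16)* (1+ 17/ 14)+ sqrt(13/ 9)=sqrt(13)/ 3+ 31/ 16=3.14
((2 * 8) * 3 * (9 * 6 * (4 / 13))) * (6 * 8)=38281.85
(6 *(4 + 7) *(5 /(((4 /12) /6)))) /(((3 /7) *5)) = 2772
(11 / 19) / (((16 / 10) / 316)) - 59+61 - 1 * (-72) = 7157 / 38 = 188.34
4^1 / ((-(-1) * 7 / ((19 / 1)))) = 76 / 7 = 10.86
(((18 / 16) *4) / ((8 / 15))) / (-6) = -45 / 32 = -1.41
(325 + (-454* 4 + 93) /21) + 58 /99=243.54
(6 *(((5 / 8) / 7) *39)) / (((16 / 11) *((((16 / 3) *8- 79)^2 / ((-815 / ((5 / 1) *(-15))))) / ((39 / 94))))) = 24544377 / 500332672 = 0.05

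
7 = 7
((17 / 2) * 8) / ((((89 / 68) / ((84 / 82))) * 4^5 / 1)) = 6069 / 116768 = 0.05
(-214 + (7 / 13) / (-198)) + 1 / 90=-213.99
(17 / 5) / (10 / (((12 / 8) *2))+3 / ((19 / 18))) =969 / 1760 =0.55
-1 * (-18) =18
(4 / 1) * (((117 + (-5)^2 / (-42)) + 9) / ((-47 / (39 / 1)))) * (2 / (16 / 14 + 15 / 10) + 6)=-34235500 / 12173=-2812.41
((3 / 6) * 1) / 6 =1 / 12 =0.08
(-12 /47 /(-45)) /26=2 /9165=0.00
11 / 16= 0.69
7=7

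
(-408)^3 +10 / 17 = -1154594294 / 17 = -67917311.41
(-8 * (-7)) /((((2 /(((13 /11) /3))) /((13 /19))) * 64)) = 1183 /10032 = 0.12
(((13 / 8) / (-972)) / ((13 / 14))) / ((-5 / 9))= 7 / 2160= 0.00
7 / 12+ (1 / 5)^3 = 887 / 1500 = 0.59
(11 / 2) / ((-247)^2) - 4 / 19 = -25677 / 122018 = -0.21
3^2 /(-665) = -9 /665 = -0.01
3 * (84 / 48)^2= 147 / 16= 9.19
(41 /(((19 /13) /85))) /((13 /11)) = 38335 /19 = 2017.63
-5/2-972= -1949/2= -974.50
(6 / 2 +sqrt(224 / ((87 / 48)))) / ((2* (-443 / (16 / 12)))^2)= 4 / 588747 +64* sqrt(406) / 51220989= 0.00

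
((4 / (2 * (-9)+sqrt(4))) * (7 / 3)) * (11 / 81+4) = -2345 / 972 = -2.41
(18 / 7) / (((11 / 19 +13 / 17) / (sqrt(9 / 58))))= 8721 * sqrt(58) / 88102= 0.75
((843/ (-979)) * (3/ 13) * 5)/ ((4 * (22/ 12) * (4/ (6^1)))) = -113805/ 559988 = -0.20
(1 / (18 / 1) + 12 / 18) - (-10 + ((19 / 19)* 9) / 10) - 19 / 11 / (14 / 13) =8.22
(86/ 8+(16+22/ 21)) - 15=1075/ 84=12.80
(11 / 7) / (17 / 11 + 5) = 121 / 504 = 0.24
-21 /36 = -7 /12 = -0.58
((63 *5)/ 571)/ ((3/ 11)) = 1155/ 571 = 2.02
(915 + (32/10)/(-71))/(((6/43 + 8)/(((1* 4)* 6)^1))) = 2697.81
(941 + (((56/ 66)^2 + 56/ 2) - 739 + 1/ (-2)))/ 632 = 501419/ 1376496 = 0.36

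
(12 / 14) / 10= 0.09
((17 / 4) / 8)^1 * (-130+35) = -50.47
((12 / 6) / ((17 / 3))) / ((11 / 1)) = 6 / 187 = 0.03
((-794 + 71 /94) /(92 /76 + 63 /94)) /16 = -1416735 /53744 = -26.36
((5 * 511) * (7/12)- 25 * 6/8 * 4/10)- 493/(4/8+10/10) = 4617/4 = 1154.25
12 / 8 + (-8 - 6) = -25 / 2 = -12.50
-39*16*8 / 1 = -4992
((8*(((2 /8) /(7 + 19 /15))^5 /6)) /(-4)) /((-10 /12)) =151875 /15009920319488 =0.00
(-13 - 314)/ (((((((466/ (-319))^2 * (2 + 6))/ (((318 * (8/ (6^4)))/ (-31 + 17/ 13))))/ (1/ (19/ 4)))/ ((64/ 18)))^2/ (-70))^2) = -206511819306737395936940049528727393600/ 1825554688493758857033199551704725038822987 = -0.00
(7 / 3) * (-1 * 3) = -7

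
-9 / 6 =-3 / 2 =-1.50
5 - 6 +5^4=624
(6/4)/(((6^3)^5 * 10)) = 0.00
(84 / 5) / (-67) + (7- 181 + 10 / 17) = -989008 / 5695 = -173.66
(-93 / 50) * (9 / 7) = -837 / 350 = -2.39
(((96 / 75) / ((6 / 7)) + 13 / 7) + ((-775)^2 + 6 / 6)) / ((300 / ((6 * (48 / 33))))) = 2522643272 / 144375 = 17472.85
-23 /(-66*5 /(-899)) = -20677 /330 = -62.66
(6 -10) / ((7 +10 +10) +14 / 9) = -36 / 257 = -0.14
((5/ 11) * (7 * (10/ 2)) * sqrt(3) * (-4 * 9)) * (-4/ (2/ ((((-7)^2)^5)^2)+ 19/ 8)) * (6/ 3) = 6434448354239431760640 * sqrt(3)/ 3335316731240181677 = 3341.45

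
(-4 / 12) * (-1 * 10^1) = 3.33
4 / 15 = 0.27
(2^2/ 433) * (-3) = -0.03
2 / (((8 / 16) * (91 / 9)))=36 / 91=0.40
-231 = -231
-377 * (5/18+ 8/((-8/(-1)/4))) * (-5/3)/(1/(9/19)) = 145145/114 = 1273.20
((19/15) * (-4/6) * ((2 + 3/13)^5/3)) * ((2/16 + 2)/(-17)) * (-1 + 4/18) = -2727982817/1804483980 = -1.51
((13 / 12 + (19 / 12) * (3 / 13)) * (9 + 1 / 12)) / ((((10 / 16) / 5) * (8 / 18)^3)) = 997677 / 832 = 1199.13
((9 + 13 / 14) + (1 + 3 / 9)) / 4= 473 / 168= 2.82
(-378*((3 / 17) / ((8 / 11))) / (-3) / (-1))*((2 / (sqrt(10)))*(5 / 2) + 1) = -78.91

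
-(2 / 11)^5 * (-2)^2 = -128 / 161051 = -0.00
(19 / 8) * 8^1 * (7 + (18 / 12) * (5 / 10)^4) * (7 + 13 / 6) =237215 / 192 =1235.49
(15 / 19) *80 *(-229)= -274800 / 19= -14463.16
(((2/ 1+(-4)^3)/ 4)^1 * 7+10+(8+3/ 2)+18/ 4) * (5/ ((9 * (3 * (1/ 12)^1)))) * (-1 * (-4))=-6760/ 9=-751.11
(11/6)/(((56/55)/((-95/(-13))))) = 57475/4368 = 13.16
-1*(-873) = 873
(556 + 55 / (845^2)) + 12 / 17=1351506707 / 2427685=556.71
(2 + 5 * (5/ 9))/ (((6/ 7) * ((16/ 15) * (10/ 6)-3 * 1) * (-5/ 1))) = 301/ 330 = 0.91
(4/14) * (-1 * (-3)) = 6/7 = 0.86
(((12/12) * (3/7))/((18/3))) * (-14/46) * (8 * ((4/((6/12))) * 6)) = -192/23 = -8.35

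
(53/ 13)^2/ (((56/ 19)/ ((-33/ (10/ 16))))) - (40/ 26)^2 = -1775243/ 5915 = -300.13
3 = 3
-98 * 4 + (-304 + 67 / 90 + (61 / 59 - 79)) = -4105807 / 5310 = -773.22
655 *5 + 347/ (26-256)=752903/ 230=3273.49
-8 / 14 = -4 / 7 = -0.57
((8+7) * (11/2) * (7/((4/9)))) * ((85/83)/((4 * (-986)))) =-51975/154048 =-0.34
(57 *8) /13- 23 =157 /13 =12.08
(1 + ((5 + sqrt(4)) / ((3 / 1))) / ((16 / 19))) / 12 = 181 / 576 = 0.31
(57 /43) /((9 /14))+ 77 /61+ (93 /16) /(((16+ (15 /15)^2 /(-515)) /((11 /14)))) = 3.61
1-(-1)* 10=11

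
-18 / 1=-18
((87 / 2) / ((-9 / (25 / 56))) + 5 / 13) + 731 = 3185263 / 4368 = 729.23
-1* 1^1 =-1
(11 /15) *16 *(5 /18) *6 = 176 /9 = 19.56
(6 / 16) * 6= 9 / 4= 2.25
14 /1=14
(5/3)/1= 5/3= 1.67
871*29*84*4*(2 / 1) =16974048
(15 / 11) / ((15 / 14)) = 14 / 11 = 1.27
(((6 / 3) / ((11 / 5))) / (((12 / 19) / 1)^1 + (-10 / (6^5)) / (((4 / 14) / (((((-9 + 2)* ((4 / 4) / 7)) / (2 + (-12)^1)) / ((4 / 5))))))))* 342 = 4042275840 / 8204141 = 492.71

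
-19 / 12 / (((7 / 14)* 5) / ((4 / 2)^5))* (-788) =239552 / 15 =15970.13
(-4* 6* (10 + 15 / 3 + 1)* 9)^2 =11943936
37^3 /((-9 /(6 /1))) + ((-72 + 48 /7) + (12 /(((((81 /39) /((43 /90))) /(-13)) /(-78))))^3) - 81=21931762508.72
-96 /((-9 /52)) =1664 /3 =554.67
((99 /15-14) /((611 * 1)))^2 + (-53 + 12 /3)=-457316856 /9333025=-49.00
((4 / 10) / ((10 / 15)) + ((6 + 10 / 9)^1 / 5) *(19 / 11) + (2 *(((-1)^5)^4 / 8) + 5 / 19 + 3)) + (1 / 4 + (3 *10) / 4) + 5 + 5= 228727 / 9405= 24.32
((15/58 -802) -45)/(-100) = 49111/5800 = 8.47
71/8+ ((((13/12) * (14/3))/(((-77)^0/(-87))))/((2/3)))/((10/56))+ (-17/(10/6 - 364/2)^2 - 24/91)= -3685.99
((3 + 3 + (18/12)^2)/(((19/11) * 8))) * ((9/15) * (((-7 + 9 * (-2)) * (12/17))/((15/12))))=-3267/646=-5.06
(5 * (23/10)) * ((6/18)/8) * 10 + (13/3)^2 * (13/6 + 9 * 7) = 265351/216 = 1228.48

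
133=133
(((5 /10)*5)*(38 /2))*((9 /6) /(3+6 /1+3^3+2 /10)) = 1425 /724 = 1.97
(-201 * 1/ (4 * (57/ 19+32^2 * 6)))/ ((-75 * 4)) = 67/ 2458800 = 0.00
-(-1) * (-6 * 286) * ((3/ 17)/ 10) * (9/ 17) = -23166/ 1445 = -16.03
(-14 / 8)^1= -7 / 4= -1.75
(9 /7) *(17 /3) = 51 /7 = 7.29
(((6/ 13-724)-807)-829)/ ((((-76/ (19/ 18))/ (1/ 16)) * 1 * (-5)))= -15337/ 37440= -0.41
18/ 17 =1.06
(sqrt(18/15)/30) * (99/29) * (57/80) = 1881 * sqrt(30)/116000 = 0.09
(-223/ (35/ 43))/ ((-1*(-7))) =-9589/ 245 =-39.14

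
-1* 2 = -2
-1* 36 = -36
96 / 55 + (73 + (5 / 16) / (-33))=74.74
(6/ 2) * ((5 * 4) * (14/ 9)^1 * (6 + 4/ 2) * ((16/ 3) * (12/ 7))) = 20480/ 3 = 6826.67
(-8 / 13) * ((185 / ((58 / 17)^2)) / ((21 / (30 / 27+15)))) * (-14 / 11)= 1069300 / 111969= 9.55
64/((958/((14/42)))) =0.02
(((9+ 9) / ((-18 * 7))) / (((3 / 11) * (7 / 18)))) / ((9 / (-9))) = 66 / 49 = 1.35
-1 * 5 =-5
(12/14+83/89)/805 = 223/100303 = 0.00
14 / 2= 7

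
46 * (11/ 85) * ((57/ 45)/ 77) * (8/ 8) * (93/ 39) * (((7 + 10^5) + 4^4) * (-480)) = -86928823104/ 7735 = -11238374.03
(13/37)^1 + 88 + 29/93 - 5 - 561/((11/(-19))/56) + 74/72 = 54348.69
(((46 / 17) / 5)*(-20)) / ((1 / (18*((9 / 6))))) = -292.24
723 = 723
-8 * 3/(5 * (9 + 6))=-8/25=-0.32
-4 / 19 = -0.21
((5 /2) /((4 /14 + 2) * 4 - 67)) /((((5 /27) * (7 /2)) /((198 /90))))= -11 /75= -0.15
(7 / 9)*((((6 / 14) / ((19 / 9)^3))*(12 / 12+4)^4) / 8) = 151875 / 54872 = 2.77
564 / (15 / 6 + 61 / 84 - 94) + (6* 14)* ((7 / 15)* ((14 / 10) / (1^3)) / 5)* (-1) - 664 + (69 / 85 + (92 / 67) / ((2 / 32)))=-5718185377 / 8684875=-658.41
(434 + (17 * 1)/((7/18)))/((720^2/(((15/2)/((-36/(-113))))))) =23617/1088640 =0.02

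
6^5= 7776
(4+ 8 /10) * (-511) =-12264 /5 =-2452.80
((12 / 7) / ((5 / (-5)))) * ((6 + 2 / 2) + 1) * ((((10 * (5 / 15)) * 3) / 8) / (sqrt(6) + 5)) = -600 / 133 + 120 * sqrt(6) / 133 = -2.30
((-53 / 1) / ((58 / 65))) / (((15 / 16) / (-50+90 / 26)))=256520 / 87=2948.51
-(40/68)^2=-100/289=-0.35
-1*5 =-5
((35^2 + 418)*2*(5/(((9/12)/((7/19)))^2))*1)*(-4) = -51524480/3249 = -15858.57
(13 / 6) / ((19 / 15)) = 65 / 38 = 1.71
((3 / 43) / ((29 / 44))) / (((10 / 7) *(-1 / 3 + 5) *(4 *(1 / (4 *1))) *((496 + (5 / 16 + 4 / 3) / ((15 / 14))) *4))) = 162 / 20304901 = 0.00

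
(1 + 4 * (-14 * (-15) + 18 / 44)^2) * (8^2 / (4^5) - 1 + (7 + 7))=203563739 / 88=2313224.31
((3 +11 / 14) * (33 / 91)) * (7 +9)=13992 / 637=21.97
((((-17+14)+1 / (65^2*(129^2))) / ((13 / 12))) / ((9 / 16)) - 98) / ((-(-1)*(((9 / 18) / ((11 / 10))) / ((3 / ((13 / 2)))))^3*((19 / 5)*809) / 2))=-6010097812471456 / 85739148266256875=-0.07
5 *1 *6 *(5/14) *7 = 75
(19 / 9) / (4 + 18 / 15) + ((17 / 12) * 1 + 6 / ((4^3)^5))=114487722335 / 62813896704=1.82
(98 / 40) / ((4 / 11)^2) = 5929 / 320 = 18.53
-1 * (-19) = 19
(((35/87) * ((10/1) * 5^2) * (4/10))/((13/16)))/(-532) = -2000/21489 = -0.09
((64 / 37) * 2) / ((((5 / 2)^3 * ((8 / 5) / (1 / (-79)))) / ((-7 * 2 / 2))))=896 / 73075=0.01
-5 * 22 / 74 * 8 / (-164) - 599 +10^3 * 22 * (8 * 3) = 800067427 / 1517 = 527401.07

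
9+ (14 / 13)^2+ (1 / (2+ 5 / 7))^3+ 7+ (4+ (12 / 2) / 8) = 101820517 / 4636684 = 21.96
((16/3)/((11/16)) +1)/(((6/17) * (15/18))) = 4913/165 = 29.78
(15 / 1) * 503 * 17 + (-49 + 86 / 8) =512907 / 4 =128226.75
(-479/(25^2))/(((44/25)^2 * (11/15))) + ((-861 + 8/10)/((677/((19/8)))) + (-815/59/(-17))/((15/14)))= -563245881107/216909662640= -2.60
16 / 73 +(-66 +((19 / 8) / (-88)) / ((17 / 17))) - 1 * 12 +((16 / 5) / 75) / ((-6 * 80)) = -22492707571 / 289080000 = -77.81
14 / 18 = 7 / 9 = 0.78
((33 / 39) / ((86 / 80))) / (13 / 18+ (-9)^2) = 7920 / 822289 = 0.01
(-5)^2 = 25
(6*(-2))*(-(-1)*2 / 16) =-3 / 2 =-1.50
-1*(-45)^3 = 91125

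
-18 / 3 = -6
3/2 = 1.50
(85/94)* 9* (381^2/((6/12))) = 2362726.91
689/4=172.25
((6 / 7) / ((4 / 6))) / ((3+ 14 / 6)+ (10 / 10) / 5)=135 / 581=0.23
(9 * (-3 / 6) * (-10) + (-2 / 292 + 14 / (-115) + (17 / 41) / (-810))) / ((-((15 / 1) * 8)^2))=-0.00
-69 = -69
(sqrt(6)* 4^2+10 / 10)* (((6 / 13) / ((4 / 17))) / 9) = 17 / 78+136* sqrt(6) / 39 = 8.76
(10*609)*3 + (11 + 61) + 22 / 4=36695 / 2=18347.50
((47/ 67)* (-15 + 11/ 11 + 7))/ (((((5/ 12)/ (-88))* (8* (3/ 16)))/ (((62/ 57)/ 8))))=1795024/ 19095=94.00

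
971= 971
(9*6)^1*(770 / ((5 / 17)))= 141372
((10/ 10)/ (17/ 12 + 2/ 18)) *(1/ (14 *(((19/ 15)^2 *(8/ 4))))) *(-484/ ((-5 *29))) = 3564/ 73283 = 0.05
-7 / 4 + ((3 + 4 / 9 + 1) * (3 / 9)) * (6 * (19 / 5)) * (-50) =-60863 / 36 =-1690.64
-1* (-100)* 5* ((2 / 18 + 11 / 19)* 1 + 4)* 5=2005000 / 171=11725.15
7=7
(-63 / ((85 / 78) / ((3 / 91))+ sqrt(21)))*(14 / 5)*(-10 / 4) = 674730 / 49603 - 20412*sqrt(21) / 49603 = 11.72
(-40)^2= 1600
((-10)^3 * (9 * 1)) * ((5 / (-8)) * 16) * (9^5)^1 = 5314410000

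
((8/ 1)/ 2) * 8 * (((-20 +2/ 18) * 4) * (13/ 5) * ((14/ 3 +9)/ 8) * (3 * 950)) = -290037280/ 9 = -32226364.44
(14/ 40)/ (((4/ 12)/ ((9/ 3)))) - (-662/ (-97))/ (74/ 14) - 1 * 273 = -19462513/ 71780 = -271.14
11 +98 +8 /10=549 /5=109.80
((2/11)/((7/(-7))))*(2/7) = -4/77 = -0.05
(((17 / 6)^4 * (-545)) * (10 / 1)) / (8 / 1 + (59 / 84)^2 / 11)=-245347113550 / 5619681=-43658.55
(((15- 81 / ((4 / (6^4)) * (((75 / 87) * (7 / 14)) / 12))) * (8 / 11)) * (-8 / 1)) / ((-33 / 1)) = -389662912 / 3025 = -128814.19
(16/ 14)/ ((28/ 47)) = 94/ 49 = 1.92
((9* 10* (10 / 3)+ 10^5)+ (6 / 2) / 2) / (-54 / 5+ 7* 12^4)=1003015 / 1451412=0.69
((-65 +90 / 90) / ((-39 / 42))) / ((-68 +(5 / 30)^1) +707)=5376 / 49855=0.11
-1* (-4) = 4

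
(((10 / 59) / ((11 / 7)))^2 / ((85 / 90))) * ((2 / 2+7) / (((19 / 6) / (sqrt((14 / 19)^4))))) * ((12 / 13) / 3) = 3319142400 / 638472902639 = 0.01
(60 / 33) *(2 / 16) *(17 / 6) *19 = 1615 / 132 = 12.23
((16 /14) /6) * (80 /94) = 160 /987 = 0.16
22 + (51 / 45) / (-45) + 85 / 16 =294703 / 10800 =27.29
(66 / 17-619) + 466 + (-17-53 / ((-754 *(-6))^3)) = -261476390463877 / 1574043427008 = -166.12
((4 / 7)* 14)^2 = 64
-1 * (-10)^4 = -10000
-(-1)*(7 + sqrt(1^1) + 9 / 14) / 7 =121 / 98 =1.23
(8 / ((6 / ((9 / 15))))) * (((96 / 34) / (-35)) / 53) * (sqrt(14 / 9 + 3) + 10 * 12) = -4608 / 31535 - 64 * sqrt(41) / 157675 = -0.15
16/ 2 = 8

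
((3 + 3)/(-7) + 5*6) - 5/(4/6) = 303/14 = 21.64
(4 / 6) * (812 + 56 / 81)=131656 / 243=541.79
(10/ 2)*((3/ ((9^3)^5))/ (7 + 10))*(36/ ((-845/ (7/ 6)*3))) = -14/ 197175074169308859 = -0.00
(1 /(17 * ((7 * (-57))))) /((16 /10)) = -5 /54264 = -0.00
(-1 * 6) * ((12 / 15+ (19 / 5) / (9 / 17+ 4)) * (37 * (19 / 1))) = -2661558 / 385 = -6913.14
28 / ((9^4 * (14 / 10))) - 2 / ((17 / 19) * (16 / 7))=-869893 / 892296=-0.97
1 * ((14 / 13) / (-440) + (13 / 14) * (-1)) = -0.93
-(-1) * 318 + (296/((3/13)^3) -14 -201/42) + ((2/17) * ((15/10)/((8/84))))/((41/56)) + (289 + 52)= 6515085985/263466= 24728.37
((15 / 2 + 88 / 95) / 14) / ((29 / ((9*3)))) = 43227 / 77140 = 0.56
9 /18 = 1 /2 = 0.50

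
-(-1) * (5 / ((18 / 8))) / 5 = 4 / 9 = 0.44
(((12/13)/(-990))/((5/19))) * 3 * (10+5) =-114/715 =-0.16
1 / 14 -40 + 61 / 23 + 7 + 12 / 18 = -29.61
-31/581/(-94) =31/54614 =0.00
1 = 1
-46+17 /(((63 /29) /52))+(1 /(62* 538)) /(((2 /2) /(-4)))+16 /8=190662833 /525357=362.92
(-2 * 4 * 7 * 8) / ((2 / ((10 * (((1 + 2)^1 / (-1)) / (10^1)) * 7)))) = 4704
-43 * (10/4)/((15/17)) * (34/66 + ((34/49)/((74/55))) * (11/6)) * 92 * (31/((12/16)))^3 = -1867554542047808/1615383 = -1156106348.80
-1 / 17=-0.06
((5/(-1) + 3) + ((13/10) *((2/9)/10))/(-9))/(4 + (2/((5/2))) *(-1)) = -8113/12960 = -0.63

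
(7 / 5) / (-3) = -7 / 15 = -0.47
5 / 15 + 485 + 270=2266 / 3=755.33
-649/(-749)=649/749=0.87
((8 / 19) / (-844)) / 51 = -0.00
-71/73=-0.97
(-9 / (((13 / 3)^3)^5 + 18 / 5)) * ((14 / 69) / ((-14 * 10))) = 43046721 / 11772755405121769106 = 0.00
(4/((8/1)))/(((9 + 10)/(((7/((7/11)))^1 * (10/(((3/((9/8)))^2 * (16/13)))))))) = 0.33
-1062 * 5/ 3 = -1770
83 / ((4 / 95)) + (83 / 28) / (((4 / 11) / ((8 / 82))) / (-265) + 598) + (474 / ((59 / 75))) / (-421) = 597020223777575 / 303083068617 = 1969.82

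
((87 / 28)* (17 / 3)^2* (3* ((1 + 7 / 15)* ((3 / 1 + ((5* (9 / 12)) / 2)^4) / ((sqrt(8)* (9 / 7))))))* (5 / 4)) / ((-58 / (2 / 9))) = -66666809* sqrt(2) / 10616832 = -8.88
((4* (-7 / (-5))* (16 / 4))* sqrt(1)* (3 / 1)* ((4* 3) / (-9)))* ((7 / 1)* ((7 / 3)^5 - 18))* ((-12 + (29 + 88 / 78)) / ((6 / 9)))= -13782925408 / 15795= -872613.19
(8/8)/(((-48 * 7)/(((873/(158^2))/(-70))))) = 291/195717760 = 0.00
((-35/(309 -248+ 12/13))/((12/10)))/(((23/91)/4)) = -11830/1587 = -7.45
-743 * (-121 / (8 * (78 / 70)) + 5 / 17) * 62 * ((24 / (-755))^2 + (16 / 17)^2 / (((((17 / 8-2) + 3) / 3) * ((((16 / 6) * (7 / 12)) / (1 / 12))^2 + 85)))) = 1818.33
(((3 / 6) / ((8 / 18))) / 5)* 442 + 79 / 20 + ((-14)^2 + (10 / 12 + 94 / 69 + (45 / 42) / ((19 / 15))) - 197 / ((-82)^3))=2550544816339 / 8433173560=302.44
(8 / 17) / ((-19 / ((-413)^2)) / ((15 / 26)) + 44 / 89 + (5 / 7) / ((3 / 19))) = 1821676920 / 19424990483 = 0.09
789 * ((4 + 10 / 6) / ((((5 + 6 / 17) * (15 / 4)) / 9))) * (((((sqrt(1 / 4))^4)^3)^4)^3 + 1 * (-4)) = -20340152883656604877424464064990208155820641518923 / 2536709766332858382349687953513751121305272320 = -8018.32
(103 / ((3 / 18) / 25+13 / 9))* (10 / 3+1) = 200850 / 653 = 307.58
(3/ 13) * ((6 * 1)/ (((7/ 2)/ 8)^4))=1179648/ 31213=37.79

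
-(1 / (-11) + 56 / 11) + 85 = 80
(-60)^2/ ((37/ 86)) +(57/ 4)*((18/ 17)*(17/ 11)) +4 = 6833437/ 814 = 8394.89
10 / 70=1 / 7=0.14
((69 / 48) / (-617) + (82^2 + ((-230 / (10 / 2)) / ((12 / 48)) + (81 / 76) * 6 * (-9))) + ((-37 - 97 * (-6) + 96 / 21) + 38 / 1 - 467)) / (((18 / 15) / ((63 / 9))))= 14449336915 / 375136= 38517.60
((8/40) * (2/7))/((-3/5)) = -2/21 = -0.10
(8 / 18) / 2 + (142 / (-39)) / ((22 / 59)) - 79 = -113954 / 1287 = -88.54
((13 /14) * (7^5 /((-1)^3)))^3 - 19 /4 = -30409307980635 /8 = -3801163497579.38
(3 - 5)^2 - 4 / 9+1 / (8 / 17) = 409 / 72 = 5.68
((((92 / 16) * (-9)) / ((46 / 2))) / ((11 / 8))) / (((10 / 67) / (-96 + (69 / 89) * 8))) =4819176 / 4895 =984.51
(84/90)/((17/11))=154/255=0.60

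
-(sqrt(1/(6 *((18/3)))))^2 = -1/36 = -0.03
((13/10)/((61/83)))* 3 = 3237/610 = 5.31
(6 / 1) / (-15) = -2 / 5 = -0.40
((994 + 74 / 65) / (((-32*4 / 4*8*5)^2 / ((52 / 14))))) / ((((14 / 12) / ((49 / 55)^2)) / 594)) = 64182699 / 70400000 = 0.91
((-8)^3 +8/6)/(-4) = 127.67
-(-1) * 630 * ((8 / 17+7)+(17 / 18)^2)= 1612135 / 306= 5268.42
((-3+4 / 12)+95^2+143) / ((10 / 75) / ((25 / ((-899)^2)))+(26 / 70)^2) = 168413000 / 79206233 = 2.13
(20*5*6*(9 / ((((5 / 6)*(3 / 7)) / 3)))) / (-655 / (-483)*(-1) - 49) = -10954440 / 12161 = -900.78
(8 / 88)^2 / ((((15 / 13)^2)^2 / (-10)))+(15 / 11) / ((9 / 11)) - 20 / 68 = 27615176 / 20827125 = 1.33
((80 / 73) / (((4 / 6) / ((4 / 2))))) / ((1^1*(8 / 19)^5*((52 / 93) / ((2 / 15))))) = 230277207 / 3887104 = 59.24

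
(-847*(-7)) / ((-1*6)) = -5929 / 6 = -988.17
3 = 3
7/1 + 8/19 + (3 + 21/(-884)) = 174633/16796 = 10.40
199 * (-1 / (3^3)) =-199 / 27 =-7.37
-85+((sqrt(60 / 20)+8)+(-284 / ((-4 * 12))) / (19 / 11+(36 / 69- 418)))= -75.28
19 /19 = 1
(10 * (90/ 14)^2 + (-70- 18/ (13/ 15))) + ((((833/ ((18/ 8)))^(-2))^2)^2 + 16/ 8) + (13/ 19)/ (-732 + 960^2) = 21564549142300095947729621001001072171/ 66455500484712987176047995259650048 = 324.50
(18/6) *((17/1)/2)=51/2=25.50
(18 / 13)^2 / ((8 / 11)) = 2.64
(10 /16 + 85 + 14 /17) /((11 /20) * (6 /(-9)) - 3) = -176355 /6868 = -25.68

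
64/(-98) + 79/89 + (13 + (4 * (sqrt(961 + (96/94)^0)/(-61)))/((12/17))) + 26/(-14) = 49617/4361 -17 * sqrt(962)/183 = 8.50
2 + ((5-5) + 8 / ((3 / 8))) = 70 / 3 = 23.33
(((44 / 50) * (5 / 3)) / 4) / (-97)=-11 / 2910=-0.00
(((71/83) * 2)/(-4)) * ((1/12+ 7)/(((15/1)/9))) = -1.82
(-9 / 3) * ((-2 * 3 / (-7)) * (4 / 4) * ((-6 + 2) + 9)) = -90 / 7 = -12.86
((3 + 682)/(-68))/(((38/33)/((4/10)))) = -4521/1292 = -3.50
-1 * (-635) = 635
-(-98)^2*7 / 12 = -16807 / 3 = -5602.33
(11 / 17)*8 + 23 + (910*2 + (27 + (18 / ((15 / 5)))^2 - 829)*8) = -72757 / 17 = -4279.82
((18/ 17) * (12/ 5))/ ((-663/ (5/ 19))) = -72/ 71383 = -0.00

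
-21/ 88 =-0.24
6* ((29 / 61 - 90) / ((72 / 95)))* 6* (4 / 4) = -518795 / 122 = -4252.42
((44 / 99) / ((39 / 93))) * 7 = 7.42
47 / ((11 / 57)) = 2679 / 11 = 243.55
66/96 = 11/16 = 0.69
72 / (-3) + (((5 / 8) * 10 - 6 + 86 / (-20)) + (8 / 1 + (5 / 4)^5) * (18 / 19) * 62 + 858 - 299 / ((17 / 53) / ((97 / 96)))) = 666310709 / 1240320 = 537.21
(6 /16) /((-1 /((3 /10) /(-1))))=9 /80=0.11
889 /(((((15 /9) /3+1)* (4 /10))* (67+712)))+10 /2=21295 /3116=6.83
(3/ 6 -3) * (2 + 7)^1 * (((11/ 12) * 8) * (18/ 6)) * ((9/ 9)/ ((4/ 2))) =-495/ 2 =-247.50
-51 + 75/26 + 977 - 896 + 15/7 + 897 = 169629/182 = 932.03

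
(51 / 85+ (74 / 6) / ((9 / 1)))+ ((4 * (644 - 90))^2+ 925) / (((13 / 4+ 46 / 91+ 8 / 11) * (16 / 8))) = 442485923768 / 807705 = 547831.11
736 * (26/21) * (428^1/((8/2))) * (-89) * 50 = -433886019.05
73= 73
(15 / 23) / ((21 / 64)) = 320 / 161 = 1.99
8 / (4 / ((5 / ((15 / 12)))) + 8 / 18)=72 / 13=5.54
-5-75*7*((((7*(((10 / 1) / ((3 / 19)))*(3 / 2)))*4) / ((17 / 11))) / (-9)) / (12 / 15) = 6400370 / 51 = 125497.45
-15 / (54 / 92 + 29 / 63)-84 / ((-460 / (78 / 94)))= -46493937 / 3280835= -14.17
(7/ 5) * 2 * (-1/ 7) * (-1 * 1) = 2/ 5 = 0.40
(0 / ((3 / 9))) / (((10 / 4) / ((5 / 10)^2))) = 0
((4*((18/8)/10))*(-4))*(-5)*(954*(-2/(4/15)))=-128790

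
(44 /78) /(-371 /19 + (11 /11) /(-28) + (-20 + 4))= -11704 /737841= -0.02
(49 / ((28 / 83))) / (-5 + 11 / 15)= -8715 / 256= -34.04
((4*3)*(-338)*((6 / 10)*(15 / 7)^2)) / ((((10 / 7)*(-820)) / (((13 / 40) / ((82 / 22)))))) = 1957527 / 2353400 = 0.83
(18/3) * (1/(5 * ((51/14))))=28/85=0.33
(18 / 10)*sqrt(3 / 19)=9*sqrt(57) / 95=0.72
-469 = -469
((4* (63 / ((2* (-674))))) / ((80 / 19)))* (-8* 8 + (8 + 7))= 58653 / 26960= 2.18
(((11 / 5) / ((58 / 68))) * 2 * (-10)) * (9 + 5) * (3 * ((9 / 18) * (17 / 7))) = -76296 / 29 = -2630.90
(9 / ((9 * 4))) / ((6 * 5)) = 1 / 120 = 0.01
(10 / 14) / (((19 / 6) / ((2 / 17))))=60 / 2261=0.03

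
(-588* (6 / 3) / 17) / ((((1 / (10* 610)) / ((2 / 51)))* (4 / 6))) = -7173600 / 289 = -24822.15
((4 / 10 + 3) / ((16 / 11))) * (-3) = -7.01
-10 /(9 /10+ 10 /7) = -700 /163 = -4.29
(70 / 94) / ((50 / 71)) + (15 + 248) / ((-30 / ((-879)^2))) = -318353797 / 47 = -6773485.04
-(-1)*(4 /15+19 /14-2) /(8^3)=-79 /107520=-0.00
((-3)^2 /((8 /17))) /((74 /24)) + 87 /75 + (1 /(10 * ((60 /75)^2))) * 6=122843 /14800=8.30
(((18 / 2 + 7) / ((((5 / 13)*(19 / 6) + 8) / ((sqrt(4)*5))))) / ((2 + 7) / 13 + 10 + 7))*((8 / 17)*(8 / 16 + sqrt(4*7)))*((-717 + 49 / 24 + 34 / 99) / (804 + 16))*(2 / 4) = -153039640*sqrt(7) / 380367537 - 38259910 / 380367537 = -1.17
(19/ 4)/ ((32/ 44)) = 209/ 32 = 6.53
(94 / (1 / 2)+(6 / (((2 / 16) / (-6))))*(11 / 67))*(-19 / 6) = -445.60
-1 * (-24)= 24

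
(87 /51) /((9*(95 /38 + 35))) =58 /11475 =0.01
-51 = -51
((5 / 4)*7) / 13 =35 / 52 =0.67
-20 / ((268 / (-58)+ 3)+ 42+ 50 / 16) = -4640 / 10093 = -0.46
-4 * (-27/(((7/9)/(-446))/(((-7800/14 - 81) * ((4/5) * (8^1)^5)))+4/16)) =253820679487488/587547869429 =432.00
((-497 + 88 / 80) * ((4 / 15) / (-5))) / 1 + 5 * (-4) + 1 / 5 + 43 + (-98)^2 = 1206706 / 125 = 9653.65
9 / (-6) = -3 / 2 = -1.50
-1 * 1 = -1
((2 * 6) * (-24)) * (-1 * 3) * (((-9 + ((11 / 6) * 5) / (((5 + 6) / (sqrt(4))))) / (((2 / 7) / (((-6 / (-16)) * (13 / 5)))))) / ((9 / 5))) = -12012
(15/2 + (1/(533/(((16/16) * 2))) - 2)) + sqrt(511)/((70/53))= 5867/1066 + 53 * sqrt(511)/70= 22.62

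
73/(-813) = -73/813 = -0.09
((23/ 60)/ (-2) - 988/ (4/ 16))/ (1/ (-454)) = 107657701/ 60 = 1794295.02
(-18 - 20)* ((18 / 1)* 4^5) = -700416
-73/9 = -8.11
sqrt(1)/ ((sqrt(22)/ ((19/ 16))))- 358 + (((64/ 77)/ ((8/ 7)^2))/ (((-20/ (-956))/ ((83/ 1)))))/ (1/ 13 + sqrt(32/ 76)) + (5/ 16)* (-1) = -969085663/ 1173040 + 19* sqrt(22)/ 352 + 46934342* sqrt(38)/ 73315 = 3120.42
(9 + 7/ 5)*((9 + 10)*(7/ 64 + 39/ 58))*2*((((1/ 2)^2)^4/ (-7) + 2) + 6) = 1027524199/ 415744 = 2471.53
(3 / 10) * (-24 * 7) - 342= -1962 / 5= -392.40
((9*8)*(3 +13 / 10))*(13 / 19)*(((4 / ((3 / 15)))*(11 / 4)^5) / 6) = 270082527 / 2432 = 111053.67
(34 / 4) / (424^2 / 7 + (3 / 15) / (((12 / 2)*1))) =0.00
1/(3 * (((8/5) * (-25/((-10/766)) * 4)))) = 1/36768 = 0.00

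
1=1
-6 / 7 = -0.86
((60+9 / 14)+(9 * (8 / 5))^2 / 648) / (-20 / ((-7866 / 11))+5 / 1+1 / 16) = 671347368 / 56058275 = 11.98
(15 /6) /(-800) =-1 /320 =-0.00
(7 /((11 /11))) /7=1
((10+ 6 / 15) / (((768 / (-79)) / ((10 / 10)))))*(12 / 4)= -1027 / 320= -3.21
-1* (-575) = 575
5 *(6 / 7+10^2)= 3530 / 7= 504.29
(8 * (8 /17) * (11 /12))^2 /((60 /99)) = 19.65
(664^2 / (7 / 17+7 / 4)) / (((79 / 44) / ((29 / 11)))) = 3477787648 / 11613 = 299473.66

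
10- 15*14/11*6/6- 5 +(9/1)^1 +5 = -1/11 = -0.09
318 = 318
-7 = -7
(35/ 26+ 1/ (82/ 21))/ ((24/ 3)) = 427/ 2132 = 0.20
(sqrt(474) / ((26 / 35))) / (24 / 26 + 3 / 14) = 245*sqrt(474) / 207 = 25.77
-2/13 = -0.15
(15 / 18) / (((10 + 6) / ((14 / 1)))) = 35 / 48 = 0.73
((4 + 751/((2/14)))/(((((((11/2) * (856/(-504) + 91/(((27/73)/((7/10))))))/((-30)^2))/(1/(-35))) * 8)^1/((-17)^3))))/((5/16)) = 1004942751840/3545267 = 283460.39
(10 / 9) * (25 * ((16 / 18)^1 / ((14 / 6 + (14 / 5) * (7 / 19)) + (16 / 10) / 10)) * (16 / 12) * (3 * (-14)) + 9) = -382.27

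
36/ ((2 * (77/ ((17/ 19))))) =306/ 1463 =0.21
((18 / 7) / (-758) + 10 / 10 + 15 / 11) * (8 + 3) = 68879 / 2653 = 25.96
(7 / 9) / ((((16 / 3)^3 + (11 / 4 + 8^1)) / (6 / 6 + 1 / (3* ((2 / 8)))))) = 196 / 17545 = 0.01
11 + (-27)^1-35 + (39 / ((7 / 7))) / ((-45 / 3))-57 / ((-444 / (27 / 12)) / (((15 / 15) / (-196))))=-31097431 / 580160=-53.60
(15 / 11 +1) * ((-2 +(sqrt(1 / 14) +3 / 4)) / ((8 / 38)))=-1235 / 88 +247 * sqrt(14) / 308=-11.03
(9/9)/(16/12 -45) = -3/131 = -0.02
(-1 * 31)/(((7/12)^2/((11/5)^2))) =-540144/1225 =-440.93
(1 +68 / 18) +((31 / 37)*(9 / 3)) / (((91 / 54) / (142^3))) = 129415035805 / 30303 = 4270700.45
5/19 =0.26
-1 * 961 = -961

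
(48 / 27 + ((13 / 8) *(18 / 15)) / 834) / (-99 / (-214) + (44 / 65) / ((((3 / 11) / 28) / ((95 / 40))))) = 123906107 / 11521057812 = 0.01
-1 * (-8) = 8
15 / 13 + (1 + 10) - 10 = 2.15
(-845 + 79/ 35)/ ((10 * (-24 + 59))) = -14748/ 6125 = -2.41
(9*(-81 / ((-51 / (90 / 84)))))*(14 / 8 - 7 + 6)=10935 / 952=11.49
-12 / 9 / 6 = -2 / 9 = -0.22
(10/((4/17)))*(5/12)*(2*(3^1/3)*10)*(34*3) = 36125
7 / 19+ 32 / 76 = 15 / 19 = 0.79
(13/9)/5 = 13/45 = 0.29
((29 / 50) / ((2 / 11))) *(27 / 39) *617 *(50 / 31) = 1771407 / 806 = 2197.78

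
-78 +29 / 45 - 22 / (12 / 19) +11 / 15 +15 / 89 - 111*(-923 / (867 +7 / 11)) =259763167 / 38223720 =6.80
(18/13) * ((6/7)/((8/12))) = 162/91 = 1.78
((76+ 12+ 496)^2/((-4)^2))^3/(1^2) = 9685390482496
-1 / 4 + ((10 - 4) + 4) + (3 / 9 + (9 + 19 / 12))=62 / 3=20.67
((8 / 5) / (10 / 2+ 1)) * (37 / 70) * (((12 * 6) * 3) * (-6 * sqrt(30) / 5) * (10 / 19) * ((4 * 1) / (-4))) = 63936 * sqrt(30) / 3325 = 105.32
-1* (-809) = 809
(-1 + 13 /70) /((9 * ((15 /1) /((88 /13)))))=-836 /20475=-0.04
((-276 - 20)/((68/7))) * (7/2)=-1813/17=-106.65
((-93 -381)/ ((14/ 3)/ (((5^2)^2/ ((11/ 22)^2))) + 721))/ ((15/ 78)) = -9243000/ 2703757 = -3.42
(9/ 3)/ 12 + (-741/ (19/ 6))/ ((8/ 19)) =-1111/ 2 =-555.50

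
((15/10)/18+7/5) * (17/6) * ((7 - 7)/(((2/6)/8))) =0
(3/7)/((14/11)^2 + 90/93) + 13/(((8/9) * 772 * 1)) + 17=17.18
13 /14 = 0.93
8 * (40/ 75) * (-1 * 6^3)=-4608/ 5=-921.60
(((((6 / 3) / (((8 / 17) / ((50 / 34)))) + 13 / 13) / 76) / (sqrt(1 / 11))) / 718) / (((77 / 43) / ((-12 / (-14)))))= 0.00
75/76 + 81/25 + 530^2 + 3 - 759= 532281631/1900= 280148.23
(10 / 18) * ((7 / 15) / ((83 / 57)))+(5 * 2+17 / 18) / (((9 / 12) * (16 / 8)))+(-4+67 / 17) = 282509 / 38097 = 7.42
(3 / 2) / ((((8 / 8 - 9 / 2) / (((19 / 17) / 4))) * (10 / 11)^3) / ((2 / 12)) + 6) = -25289 / 850844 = -0.03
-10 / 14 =-5 / 7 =-0.71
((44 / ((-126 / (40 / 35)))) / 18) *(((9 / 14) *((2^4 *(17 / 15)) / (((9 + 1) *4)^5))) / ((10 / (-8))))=187 / 92610000000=0.00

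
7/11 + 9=106/11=9.64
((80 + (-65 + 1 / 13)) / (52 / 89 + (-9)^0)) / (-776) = -0.01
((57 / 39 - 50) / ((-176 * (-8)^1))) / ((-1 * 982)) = 631 / 17974528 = 0.00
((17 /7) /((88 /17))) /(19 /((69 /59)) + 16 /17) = 338997 /12419176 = 0.03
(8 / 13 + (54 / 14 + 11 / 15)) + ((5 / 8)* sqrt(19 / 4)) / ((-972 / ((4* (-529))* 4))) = 7106 / 1365 + 2645* sqrt(19) / 972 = 17.07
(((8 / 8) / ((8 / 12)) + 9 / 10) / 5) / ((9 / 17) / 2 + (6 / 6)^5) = 0.38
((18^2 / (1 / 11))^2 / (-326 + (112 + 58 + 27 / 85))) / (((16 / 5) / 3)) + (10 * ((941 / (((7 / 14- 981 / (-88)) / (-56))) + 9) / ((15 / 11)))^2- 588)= 2077042185079359343 / 18958528125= 109557143.43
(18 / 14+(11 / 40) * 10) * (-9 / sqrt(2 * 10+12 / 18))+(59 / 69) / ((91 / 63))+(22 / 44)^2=1007 / 1196 - 1017 * sqrt(186) / 1736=-7.15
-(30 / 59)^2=-900 / 3481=-0.26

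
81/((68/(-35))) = -2835/68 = -41.69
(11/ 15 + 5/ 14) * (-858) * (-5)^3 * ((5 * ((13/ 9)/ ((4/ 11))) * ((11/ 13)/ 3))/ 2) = 495298375/ 1512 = 327578.29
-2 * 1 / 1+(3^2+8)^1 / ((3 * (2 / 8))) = 62 / 3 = 20.67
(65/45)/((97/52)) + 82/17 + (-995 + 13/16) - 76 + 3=-1061.59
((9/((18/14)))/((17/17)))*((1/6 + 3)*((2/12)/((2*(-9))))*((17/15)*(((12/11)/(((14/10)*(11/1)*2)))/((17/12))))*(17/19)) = -17/3267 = -0.01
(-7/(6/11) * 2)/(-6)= 77/18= 4.28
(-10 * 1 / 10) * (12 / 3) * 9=-36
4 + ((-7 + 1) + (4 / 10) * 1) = -8 / 5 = -1.60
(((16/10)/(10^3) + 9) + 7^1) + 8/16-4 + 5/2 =9376/625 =15.00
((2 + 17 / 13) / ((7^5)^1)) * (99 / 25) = 4257 / 5462275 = 0.00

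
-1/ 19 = -0.05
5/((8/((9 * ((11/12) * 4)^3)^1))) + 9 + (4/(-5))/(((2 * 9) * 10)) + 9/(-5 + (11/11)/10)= 25088533/88200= 284.45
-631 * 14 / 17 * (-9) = 79506 / 17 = 4676.82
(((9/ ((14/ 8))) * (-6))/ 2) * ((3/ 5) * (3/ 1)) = -27.77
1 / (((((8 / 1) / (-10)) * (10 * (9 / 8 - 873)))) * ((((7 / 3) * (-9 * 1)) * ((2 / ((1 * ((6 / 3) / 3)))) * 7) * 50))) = -1 / 153798750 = -0.00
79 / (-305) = -79 / 305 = -0.26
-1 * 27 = -27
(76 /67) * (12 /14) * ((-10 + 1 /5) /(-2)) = 4.76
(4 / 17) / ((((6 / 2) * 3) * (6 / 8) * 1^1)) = 16 / 459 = 0.03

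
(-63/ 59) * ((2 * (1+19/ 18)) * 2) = -518/ 59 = -8.78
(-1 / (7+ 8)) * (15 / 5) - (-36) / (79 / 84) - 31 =2796 / 395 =7.08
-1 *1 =-1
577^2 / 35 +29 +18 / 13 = 4341902 / 455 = 9542.64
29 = 29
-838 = -838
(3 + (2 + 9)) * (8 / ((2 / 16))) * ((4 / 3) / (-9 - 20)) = -3584 / 87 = -41.20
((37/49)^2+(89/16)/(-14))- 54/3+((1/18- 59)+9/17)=-896249335/11755296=-76.24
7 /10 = 0.70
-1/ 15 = -0.07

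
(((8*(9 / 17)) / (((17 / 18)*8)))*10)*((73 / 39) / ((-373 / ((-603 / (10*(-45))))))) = -264114 / 7006805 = -0.04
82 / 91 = 0.90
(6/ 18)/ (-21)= -1/ 63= -0.02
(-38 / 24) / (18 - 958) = 0.00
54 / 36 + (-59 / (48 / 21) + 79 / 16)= -155 / 8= -19.38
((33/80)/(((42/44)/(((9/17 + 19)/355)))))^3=0.00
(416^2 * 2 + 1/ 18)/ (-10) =-6230017/ 180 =-34611.21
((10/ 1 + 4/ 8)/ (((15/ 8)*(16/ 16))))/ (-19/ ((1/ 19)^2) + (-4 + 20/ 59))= -1652/ 2024485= -0.00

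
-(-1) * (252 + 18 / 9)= 254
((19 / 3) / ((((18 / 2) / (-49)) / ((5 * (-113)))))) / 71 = 274.39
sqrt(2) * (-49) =-49 * sqrt(2) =-69.30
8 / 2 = 4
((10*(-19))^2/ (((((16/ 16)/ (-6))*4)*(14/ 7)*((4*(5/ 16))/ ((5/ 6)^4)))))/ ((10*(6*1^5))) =-225625/ 1296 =-174.09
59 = 59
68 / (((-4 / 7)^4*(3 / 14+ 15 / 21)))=285719 / 416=686.82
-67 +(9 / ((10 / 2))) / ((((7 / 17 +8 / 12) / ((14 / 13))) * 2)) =-236312 / 3575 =-66.10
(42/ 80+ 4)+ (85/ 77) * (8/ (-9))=98233/ 27720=3.54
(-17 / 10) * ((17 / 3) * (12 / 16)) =-289 / 40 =-7.22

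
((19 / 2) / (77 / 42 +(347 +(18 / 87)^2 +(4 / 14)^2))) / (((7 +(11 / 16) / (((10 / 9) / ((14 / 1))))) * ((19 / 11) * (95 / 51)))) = 9325008 / 17261316365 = 0.00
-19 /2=-9.50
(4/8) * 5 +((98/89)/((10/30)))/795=118121/47170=2.50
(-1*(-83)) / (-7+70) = 83 / 63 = 1.32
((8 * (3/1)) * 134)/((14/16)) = 3675.43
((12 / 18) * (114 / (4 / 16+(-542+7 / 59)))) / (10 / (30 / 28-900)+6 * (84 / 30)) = -5643114 / 675197215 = -0.01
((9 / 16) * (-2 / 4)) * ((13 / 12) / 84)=-13 / 3584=-0.00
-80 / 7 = -11.43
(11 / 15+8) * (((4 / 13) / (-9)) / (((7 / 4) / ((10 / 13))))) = -4192 / 31941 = -0.13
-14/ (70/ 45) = -9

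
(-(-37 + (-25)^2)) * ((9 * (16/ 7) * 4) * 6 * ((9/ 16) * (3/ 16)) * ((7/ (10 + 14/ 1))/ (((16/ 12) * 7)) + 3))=-1484973/ 16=-92810.81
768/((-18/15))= -640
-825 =-825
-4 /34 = -2 /17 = -0.12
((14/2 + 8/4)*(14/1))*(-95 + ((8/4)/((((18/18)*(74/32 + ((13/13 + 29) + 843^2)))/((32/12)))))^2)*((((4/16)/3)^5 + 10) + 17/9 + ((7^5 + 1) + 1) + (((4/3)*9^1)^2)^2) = -7231855686793386152231286041/16086664018476873216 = -449555960.05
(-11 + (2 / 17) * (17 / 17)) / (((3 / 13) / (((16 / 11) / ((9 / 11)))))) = -38480 / 459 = -83.83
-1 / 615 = -0.00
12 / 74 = 6 / 37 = 0.16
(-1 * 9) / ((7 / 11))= -99 / 7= -14.14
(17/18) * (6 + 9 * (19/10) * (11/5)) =12359/300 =41.20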